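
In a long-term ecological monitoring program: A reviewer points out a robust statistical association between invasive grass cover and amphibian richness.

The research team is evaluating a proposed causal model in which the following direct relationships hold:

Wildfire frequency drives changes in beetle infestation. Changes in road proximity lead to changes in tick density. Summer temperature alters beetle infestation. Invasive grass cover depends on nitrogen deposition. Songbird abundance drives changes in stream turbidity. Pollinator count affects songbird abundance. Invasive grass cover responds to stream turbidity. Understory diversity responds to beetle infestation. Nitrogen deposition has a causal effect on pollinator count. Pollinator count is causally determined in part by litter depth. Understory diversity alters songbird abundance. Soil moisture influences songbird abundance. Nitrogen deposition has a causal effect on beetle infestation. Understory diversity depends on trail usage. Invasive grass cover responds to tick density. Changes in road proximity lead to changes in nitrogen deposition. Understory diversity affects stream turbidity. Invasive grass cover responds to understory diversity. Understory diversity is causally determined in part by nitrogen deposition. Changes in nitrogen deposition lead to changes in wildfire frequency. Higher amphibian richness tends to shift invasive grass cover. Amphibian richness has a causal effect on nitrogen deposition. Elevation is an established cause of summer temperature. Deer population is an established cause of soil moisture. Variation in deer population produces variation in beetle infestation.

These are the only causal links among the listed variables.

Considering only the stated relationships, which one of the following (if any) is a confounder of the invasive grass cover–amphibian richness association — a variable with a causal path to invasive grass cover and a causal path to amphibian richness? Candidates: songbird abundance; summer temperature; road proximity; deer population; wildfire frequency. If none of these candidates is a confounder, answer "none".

none

None of the listed candidates has causal paths to both invasive grass cover and amphibian richness in the stated relationships, so none is a common cause.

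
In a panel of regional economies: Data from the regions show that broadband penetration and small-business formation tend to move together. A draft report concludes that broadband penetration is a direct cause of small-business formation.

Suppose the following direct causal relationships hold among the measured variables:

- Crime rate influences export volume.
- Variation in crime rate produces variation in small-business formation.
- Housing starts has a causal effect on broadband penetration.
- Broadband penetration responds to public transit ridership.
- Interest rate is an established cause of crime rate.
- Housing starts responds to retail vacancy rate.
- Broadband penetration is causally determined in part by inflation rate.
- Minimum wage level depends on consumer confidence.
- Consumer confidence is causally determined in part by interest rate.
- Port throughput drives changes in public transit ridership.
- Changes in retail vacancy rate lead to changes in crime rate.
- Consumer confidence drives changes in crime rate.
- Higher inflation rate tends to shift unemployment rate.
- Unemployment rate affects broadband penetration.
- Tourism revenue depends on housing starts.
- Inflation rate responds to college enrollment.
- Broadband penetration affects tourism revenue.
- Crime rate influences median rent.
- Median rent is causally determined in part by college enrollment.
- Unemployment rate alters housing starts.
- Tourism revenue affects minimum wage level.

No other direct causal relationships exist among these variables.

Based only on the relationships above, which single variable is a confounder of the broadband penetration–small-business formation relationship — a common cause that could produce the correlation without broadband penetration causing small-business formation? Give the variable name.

Retail vacancy rate has a causal path to broadband penetration (retail vacancy rate → housing starts → broadband penetration) and a separate causal path to small-business formation (retail vacancy rate → crime rate → small-business formation), so it is a common cause of both.
No stated relationship gives broadband penetration a causal route to small-business formation, so the correlation is explained by the shared upstream cause rather than a direct effect.

retail vacancy rate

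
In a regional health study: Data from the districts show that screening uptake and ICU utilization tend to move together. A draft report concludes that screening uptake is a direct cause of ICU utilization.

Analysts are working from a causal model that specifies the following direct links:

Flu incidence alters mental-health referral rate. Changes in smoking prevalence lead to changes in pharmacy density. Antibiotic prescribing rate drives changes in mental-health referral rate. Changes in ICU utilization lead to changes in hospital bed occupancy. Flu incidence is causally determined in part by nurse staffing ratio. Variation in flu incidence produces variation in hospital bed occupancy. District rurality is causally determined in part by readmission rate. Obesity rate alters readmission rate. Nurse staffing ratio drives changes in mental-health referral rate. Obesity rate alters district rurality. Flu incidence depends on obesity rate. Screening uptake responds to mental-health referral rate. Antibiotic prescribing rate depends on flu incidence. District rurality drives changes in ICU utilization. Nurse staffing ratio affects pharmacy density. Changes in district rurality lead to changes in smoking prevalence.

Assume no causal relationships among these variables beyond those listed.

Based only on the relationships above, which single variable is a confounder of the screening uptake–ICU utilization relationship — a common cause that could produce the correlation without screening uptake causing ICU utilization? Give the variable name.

Obesity rate has a causal path to screening uptake (obesity rate → flu incidence → mental-health referral rate → screening uptake) and a separate causal path to ICU utilization (obesity rate → district rurality → ICU utilization), so it is a common cause of both.
No stated relationship gives screening uptake a causal route to ICU utilization, so the correlation is explained by the shared upstream cause rather than a direct effect.

obesity rate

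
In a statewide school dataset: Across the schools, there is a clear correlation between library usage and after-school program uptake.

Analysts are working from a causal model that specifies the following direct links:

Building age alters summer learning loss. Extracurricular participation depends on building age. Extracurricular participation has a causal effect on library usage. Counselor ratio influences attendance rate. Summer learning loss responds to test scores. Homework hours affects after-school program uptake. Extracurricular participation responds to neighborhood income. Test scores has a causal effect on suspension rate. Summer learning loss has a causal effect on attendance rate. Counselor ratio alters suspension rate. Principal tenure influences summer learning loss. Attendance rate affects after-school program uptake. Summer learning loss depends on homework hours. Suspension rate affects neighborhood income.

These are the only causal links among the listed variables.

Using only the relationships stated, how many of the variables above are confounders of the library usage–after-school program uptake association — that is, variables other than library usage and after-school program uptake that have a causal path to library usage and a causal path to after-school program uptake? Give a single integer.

The common causes are: building age (to library usage via building age → extracurricular participation → library usage; to after-school program uptake via building age → summer learning loss → attendance rate → after-school program uptake); counselor ratio (to library usage via counselor ratio → suspension rate → neighborhood income → extracurricular participation → library usage; to after-school program uptake via counselor ratio → attendance rate → after-school program uptake); test scores (to library usage via test scores → suspension rate → neighborhood income → extracurricular participation → library usage; to after-school program uptake via test scores → summer learning loss → attendance rate → after-school program uptake).
Every other variable lacks a causal path to at least one of library usage and after-school program uptake.

3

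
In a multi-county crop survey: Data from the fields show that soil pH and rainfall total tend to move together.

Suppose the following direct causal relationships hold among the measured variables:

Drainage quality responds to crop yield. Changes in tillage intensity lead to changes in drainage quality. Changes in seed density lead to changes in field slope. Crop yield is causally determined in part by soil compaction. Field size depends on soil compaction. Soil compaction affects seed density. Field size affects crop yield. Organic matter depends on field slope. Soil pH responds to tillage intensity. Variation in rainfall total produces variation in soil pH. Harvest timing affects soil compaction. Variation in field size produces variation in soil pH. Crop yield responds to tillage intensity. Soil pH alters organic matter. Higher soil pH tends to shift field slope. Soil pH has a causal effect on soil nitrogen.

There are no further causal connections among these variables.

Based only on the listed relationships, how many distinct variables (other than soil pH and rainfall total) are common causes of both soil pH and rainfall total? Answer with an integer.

0

No listed variable has a causal path to both soil pH and rainfall total, so there are no common causes.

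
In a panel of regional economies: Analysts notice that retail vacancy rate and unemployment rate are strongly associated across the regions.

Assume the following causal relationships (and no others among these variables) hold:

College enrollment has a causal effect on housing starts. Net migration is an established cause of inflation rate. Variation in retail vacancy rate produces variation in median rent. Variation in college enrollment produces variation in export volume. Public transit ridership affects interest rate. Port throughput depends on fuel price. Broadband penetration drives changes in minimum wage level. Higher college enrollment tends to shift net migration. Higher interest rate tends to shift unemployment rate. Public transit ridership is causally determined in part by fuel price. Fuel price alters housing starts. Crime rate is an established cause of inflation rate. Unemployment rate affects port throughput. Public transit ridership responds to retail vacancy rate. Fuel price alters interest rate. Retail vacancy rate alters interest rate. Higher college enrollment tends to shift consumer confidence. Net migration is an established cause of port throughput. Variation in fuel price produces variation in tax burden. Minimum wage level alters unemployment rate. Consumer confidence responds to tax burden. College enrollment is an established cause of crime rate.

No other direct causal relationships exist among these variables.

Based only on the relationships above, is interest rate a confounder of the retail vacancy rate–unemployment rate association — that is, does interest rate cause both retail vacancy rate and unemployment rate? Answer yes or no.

Interest rate has no stated causal path to retail vacancy rate. A confounder must cause both variables, so interest rate does not qualify.

no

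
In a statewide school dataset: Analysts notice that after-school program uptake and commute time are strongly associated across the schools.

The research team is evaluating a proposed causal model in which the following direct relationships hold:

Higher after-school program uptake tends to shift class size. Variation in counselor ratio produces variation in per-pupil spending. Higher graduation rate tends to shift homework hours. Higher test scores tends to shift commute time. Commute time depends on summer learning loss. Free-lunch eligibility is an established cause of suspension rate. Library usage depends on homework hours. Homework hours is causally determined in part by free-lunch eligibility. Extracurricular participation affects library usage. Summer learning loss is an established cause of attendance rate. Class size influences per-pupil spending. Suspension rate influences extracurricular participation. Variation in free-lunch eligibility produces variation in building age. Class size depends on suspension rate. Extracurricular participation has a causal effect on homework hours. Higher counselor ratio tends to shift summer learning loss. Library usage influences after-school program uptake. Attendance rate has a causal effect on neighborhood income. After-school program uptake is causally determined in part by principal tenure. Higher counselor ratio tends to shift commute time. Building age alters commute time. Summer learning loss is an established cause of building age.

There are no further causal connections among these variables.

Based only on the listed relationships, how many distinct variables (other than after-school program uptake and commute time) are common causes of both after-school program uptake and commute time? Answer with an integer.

The common causes are: free-lunch eligibility (to after-school program uptake via free-lunch eligibility → homework hours → library usage → after-school program uptake; to commute time via free-lunch eligibility → building age → commute time).
Every other variable lacks a causal path to at least one of after-school program uptake and commute time.

1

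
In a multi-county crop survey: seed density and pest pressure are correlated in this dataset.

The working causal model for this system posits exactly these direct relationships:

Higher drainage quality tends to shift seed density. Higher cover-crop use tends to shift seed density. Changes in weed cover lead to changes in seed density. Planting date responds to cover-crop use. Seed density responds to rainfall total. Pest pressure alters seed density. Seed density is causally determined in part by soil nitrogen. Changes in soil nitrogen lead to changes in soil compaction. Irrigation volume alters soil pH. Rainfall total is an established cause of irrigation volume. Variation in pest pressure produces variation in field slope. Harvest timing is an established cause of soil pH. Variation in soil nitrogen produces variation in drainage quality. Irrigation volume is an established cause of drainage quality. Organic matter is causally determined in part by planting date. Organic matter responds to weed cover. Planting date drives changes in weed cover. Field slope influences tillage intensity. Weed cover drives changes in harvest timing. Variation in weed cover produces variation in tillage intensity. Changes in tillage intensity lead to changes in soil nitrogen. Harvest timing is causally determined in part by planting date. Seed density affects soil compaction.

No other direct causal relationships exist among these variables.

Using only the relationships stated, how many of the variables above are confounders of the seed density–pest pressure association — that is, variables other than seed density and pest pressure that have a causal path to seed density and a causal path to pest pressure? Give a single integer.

0

No listed variable has a causal path to both seed density and pest pressure, so there are no common causes.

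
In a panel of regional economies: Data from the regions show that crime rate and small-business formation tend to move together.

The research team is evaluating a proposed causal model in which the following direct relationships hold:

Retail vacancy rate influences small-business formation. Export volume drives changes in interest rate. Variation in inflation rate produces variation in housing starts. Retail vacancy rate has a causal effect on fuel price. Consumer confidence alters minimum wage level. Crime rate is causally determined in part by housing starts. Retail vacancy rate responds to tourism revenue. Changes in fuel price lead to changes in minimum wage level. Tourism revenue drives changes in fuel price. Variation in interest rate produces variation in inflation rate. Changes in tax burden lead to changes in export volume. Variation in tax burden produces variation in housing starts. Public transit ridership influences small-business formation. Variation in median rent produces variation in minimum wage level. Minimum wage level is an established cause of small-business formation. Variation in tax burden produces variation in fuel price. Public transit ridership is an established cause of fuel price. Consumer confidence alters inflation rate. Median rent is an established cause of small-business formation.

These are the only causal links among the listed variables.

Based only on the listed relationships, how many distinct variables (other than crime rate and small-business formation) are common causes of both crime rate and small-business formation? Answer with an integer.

2

The common causes are: consumer confidence (to crime rate via consumer confidence → inflation rate → housing starts → crime rate; to small-business formation via consumer confidence → minimum wage level → small-business formation); tax burden (to crime rate via tax burden → housing starts → crime rate; to small-business formation via tax burden → fuel price → minimum wage level → small-business formation).
Every other variable lacks a causal path to at least one of crime rate and small-business formation.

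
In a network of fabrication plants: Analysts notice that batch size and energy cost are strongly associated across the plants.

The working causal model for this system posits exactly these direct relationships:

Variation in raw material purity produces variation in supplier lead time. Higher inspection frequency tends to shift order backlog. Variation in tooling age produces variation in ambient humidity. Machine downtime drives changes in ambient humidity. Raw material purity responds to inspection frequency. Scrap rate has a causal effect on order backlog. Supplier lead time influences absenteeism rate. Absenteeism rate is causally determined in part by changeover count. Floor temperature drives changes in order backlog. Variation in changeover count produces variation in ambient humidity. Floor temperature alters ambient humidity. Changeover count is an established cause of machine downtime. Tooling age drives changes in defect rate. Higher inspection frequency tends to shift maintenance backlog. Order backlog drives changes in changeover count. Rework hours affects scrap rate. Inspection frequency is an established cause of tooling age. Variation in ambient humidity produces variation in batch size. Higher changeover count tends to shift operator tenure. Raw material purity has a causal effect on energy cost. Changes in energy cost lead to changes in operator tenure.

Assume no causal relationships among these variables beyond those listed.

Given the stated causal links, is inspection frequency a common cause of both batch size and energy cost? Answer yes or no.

Inspection frequency has a causal path to batch size (inspection frequency → tooling age → ambient humidity → batch size) and to energy cost (inspection frequency → raw material purity → energy cost), so it is a common cause of both — a confounder.

yes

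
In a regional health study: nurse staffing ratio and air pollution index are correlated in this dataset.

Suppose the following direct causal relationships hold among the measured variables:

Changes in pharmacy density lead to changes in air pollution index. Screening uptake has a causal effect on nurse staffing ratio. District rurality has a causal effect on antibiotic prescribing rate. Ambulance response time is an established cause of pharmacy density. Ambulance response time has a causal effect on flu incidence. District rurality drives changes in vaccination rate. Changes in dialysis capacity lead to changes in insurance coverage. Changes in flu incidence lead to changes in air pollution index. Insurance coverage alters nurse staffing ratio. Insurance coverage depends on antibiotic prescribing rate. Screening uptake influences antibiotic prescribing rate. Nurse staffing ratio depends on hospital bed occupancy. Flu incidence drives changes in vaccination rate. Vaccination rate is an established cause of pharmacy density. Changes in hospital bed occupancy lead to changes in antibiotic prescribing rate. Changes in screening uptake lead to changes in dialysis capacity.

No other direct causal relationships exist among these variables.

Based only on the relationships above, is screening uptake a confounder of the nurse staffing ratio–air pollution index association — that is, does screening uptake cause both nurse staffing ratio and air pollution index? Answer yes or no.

Screening uptake has no stated causal path to air pollution index. A confounder must cause both variables, so screening uptake does not qualify.

no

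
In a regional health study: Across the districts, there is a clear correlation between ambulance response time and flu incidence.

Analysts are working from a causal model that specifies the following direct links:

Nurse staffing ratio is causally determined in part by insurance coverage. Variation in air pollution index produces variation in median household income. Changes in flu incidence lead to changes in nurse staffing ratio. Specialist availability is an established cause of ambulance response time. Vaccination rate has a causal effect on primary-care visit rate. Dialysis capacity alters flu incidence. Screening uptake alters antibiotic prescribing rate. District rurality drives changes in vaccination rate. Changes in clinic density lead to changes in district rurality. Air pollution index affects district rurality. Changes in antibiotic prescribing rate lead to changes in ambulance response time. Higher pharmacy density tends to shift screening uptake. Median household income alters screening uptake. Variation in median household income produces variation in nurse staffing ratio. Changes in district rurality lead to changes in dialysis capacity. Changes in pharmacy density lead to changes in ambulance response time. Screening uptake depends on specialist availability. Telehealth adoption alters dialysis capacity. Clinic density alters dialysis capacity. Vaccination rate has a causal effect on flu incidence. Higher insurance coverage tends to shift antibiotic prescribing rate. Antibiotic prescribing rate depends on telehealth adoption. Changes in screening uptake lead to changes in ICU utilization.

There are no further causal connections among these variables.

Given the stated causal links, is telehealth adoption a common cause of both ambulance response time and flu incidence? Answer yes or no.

Telehealth adoption has a causal path to ambulance response time (telehealth adoption → antibiotic prescribing rate → ambulance response time) and to flu incidence (telehealth adoption → dialysis capacity → flu incidence), so it is a common cause of both — a confounder.

yes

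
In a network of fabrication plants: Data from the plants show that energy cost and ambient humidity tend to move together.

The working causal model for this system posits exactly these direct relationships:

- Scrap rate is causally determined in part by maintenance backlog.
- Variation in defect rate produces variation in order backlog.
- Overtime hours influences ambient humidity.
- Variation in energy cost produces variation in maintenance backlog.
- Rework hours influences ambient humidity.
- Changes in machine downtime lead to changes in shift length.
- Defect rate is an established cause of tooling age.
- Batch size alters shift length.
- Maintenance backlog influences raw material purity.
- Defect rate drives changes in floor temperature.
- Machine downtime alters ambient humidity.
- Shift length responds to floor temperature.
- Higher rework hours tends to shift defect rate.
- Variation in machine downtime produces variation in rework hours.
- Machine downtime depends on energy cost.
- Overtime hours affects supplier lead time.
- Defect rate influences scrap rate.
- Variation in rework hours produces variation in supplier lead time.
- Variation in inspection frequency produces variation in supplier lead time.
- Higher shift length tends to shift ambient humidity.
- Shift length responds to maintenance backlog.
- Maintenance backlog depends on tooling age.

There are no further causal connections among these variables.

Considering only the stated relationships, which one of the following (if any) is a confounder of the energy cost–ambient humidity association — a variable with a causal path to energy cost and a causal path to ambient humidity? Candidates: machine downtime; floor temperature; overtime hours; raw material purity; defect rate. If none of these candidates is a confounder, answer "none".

None of the listed candidates has causal paths to both energy cost and ambient humidity in the stated relationships, so none is a common cause.

none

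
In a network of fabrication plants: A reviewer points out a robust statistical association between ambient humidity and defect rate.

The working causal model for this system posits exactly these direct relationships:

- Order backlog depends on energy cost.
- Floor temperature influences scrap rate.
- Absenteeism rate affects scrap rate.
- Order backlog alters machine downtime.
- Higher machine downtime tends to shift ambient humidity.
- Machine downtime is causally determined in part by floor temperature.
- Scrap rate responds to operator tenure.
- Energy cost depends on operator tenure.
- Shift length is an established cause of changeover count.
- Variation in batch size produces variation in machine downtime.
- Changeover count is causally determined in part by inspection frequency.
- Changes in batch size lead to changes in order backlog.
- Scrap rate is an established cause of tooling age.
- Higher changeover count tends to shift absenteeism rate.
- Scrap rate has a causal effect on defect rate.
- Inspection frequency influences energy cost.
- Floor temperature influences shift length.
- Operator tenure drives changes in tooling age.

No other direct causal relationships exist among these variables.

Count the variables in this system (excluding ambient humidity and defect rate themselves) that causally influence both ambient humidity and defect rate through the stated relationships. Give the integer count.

3

The common causes are: floor temperature (to ambient humidity via floor temperature → machine downtime → ambient humidity; to defect rate via floor temperature → scrap rate → defect rate); inspection frequency (to ambient humidity via inspection frequency → energy cost → order backlog → machine downtime → ambient humidity; to defect rate via inspection frequency → changeover count → absenteeism rate → scrap rate → defect rate); operator tenure (to ambient humidity via operator tenure → energy cost → order backlog → machine downtime → ambient humidity; to defect rate via operator tenure → scrap rate → defect rate).
Every other variable lacks a causal path to at least one of ambient humidity and defect rate.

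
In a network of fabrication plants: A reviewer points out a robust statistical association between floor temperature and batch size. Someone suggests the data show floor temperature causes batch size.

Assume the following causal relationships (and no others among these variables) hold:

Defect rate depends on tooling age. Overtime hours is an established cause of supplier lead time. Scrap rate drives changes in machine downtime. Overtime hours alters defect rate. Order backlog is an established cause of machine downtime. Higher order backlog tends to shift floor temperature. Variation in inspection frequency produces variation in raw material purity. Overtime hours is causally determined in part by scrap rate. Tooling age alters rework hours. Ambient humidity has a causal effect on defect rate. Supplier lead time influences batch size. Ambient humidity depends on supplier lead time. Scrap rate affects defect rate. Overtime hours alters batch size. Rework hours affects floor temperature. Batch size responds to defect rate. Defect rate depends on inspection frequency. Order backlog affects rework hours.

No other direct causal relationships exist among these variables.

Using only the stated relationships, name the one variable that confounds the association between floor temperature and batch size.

Tooling age has a causal path to floor temperature (tooling age → rework hours → floor temperature) and a separate causal path to batch size (tooling age → defect rate → batch size), so it is a common cause of both.
No stated relationship gives floor temperature a causal route to batch size, so the correlation is explained by the shared upstream cause rather than a direct effect.

tooling age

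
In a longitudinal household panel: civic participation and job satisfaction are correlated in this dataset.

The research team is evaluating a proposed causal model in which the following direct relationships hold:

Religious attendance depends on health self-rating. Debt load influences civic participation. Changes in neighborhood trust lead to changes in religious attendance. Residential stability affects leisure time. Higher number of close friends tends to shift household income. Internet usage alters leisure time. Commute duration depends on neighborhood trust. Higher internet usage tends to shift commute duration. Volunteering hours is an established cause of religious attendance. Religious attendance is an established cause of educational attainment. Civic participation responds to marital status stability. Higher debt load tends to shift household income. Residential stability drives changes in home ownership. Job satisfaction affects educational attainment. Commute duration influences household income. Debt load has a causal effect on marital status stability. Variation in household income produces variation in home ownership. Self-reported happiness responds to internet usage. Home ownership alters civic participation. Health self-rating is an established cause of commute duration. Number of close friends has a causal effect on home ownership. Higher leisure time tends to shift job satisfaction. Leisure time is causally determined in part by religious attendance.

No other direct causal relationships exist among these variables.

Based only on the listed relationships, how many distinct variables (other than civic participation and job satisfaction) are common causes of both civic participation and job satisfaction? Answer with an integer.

4

The common causes are: health self-rating (to civic participation via health self-rating → commute duration → household income → home ownership → civic participation; to job satisfaction via health self-rating → religious attendance → leisure time → job satisfaction); internet usage (to civic participation via internet usage → commute duration → household income → home ownership → civic participation; to job satisfaction via internet usage → leisure time → job satisfaction); neighborhood trust (to civic participation via neighborhood trust → commute duration → household income → home ownership → civic participation; to job satisfaction via neighborhood trust → religious attendance → leisure time → job satisfaction); residential stability (to civic participation via residential stability → home ownership → civic participation; to job satisfaction via residential stability → leisure time → job satisfaction).
Every other variable lacks a causal path to at least one of civic participation and job satisfaction.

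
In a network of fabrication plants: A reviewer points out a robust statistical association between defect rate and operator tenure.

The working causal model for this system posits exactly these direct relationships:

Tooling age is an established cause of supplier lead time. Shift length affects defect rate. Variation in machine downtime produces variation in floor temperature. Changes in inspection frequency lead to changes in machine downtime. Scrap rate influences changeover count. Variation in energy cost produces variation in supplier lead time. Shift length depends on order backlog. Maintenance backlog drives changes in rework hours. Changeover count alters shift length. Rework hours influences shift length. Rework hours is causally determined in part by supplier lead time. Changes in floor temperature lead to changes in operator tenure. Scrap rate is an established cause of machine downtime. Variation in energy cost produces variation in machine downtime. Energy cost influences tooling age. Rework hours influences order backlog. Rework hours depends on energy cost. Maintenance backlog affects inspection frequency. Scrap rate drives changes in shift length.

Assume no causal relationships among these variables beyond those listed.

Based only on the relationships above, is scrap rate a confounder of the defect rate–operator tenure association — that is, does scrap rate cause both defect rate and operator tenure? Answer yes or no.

Scrap rate has a causal path to defect rate (scrap rate → shift length → defect rate) and to operator tenure (scrap rate → machine downtime → floor temperature → operator tenure), so it is a common cause of both — a confounder.

yes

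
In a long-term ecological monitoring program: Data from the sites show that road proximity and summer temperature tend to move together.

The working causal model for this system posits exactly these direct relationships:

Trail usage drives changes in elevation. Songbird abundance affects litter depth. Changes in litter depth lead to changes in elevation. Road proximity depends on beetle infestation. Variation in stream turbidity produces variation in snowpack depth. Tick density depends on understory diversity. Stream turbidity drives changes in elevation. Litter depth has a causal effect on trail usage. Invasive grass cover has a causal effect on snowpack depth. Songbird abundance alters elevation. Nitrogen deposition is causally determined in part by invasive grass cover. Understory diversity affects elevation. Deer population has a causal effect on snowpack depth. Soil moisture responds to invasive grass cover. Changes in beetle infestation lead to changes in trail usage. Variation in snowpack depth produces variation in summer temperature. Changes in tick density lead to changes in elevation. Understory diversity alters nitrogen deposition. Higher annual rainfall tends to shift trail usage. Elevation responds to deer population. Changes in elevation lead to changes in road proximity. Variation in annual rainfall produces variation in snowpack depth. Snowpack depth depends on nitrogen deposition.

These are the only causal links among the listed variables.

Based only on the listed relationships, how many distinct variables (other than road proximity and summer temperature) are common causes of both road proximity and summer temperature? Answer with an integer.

4

The common causes are: annual rainfall (to road proximity via annual rainfall → trail usage → elevation → road proximity; to summer temperature via annual rainfall → snowpack depth → summer temperature); deer population (to road proximity via deer population → elevation → road proximity; to summer temperature via deer population → snowpack depth → summer temperature); stream turbidity (to road proximity via stream turbidity → elevation → road proximity; to summer temperature via stream turbidity → snowpack depth → summer temperature); understory diversity (to road proximity via understory diversity → elevation → road proximity; to summer temperature via understory diversity → nitrogen deposition → snowpack depth → summer temperature).
Every other variable lacks a causal path to at least one of road proximity and summer temperature.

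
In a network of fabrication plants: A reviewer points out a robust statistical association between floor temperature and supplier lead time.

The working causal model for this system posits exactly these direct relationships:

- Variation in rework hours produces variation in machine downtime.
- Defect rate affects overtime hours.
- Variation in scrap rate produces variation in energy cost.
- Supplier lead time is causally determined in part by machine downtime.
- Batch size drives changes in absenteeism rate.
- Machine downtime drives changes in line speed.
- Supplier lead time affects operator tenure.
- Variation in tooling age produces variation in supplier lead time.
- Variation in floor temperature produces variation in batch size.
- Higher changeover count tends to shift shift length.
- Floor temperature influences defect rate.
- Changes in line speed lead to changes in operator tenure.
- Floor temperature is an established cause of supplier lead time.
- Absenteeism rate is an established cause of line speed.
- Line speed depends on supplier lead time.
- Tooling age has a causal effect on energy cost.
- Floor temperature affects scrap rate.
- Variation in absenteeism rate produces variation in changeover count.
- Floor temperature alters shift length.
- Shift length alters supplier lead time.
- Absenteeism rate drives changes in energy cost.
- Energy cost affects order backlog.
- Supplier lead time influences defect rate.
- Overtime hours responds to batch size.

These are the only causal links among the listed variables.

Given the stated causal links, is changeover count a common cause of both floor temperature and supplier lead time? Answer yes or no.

no

Changeover count has no stated causal path to floor temperature. A confounder must cause both variables, so changeover count does not qualify.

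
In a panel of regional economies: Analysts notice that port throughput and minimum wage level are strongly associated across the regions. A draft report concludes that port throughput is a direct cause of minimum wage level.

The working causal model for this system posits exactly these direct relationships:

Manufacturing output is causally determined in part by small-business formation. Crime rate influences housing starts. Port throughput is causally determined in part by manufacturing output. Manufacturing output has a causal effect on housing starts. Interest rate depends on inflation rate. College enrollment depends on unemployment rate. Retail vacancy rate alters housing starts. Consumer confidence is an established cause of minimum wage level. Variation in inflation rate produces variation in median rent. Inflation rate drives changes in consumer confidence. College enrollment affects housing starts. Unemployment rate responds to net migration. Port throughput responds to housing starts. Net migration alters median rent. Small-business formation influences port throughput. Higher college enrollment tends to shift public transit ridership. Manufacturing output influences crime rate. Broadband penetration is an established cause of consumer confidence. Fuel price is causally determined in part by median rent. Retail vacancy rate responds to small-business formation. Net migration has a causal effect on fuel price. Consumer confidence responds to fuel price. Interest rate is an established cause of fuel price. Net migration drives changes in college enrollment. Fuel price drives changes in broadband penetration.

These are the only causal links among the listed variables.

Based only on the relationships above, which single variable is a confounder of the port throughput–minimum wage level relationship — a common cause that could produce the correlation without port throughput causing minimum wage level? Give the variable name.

net migration

Net migration has a causal path to port throughput (net migration → college enrollment → housing starts → port throughput) and a separate causal path to minimum wage level (net migration → fuel price → consumer confidence → minimum wage level), so it is a common cause of both.
No stated relationship gives port throughput a causal route to minimum wage level, so the correlation is explained by the shared upstream cause rather than a direct effect.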